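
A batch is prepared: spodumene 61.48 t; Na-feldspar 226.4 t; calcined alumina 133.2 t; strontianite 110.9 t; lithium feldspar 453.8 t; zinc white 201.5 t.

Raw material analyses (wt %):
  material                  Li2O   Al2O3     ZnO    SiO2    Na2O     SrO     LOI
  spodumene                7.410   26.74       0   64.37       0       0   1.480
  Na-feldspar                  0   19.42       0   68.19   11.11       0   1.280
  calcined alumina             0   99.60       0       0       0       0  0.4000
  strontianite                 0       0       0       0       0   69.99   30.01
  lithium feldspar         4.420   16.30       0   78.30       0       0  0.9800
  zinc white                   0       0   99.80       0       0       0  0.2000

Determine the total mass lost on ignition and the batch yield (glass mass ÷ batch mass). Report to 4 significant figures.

LOI loss = 42.47 t; glass = 1145 t; yield = 96.42%

All arithmetic maintains full precision in every operation. Mid-chain values are shown rounded off to 4 significant figures on the page; exactly one rounding is applied to every reported result — the derived quantities are re-derived from the weighed amounts at 1145 t of glass in full float precision (six oxide percentages, glass mass, totals, ignition loss, yield) as set out in the question or the answer.
Loss on ignition, line by line:
  spodumene: 61.48 × 0.01480 = 0.9099 t
  Na-feldspar: 226.4 × 0.01280 = 2.898 t
  calcined alumina: 133.2 × 0.004000 = 0.5328 t
  strontianite: 110.9 × 0.3001 = 33.28 t
  lithium feldspar: 453.8 × 0.009800 = 4.447 t
  zinc white: 201.5 × 0.002000 = 0.4030 t
Total LOI = 42.47 t
Glass = batch − LOI = 1187 − 42.47 = 1145 t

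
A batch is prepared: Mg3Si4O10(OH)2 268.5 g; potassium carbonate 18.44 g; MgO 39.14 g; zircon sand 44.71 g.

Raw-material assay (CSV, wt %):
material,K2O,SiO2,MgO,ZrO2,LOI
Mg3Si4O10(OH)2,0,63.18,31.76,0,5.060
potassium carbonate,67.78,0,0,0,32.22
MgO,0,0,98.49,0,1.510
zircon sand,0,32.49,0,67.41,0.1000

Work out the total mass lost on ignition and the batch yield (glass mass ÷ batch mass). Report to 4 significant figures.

LOI loss = 20.16 g; glass = 350.6 g; yield = 94.56%

Intermediates appear (rounded to four significant digits) when written out; the whole derivation carries full precision in every operation. Every reported figure is rounded once only; all derived quantities (four oxide percentages, totals, ignition loss, net glass mass, yield) are re-derived at exact precision from the batch weights for 350.6 g of glass as set out in problem or answer.
Loss on ignition, line by line:
  Mg3Si4O10(OH)2: 268.5 × 0.05060 = 13.59 g
  potassium carbonate: 18.44 × 0.3222 = 5.941 g
  MgO: 39.14 × 0.01510 = 0.5910 g
  zircon sand: 44.71 × 0.001000 = 0.04471 g
Total LOI = 20.16 g
Glass = batch − LOI = 370.8 − 20.16 = 350.6 g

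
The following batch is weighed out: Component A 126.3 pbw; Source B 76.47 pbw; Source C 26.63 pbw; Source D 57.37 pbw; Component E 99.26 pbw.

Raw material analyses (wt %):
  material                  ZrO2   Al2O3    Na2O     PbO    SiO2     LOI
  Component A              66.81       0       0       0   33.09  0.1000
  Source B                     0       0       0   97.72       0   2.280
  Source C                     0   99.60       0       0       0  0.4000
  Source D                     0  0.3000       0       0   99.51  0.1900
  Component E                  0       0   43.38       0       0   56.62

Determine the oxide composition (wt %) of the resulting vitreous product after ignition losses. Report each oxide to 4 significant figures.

Glass mass = 327.7 pbw (batch 386.0 − LOI 58.29).
Composition: ZrO2 25.75%, Al2O3 8.145%, Na2O 13.14%, PbO 22.80%, SiO2 30.17%

Working values are printed rounded to four significant figures on the page; each numeric step keeps full precision in every operation. Every reported result sees exactly one rounding — the derived quantities (the five compositions, net glass mass, LOI, the yield, the totals) are re-derived in exact precision using the weight values for 327.7 pbw of glass as written in the question or the answer.
Oxide-by-oxide delivered mass:
  ZrO2: 126.3·0.6681 = 84.38 pbw
  Al2O3: 26.63·0.9960 + 57.37·0.003000 = 26.70 pbw
  Na2O: 99.26·0.4338 = 43.06 pbw
  PbO: 76.47·0.9772 = 74.73 pbw
  SiO2: 126.3·0.3309 + 57.37·0.9951 = 98.88 pbw
LOI: 126.3·0.001000 + 76.47·0.02280 + 26.63·0.004000 + 57.37·0.001900 + 99.26·0.5662 = 58.29 pbw
Resulting glass, batch − LOI: 386.0 − 58.29 = 327.7 pbw (= the summed oxide contributions)
wt %: oxide over glass, times 100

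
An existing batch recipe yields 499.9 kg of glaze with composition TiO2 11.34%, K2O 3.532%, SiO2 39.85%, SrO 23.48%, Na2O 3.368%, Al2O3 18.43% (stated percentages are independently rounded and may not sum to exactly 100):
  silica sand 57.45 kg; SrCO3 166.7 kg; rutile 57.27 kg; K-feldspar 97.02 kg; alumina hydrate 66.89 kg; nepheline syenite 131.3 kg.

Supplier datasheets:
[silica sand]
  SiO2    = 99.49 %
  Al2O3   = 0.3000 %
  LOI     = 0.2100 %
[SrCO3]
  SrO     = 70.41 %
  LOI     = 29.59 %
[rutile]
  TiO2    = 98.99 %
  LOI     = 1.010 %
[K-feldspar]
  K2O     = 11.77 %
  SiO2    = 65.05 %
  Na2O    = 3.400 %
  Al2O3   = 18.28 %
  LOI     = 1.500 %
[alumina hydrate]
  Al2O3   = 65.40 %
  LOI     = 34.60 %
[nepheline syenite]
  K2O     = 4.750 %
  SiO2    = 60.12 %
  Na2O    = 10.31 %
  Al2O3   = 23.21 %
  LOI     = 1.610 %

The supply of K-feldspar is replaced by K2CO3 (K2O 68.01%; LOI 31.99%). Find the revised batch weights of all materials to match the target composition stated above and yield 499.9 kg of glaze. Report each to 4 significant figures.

Revised batch per 499.9 kg glaze:
  silica sand: 101.5 kg
  SrCO3: 166.7 kg
  rutile: 57.27 kg
  K2CO3: 14.56 kg
  alumina hydrate: 82.45 kg
  nepheline syenite: 163.3 kg
Total batch = 585.8 kg; LOI loss = 85.93 kg

Working values are printed (rounded to four significant figures) across the worked steps — all internal work holds full precision in all steps — every reported figure takes exactly one rounding; the derived quantities (the yield, net glass mass, the six compositions, totals, LOI) are re-derived in exact precision from the batch weights for 499.9 kg of glass exactly as shown in the problem or the answer.
Target oxide masses per 499.9 kg glaze:
  TiO2: 11.34% × 499.9 = 56.69 kg
  K2O: 3.532% × 499.9 = 17.66 kg
  SiO2: 39.85% × 499.9 = 199.2 kg
  SrO: 23.48% × 499.9 = 117.4 kg
  Na2O: 3.368% × 499.9 = 16.84 kg
  Al2O3: 18.43% × 499.9 = 92.13 kg
A balance pass over the oxides, with the batch weights as given, at the basis given (each sum matches its target mass exact up to rounding of places):
  TiO2: 57.27·0.9899 = 56.69 kg (target 56.69 kg)
  K2O: 14.56·0.6801 + 163.3·0.04750 = 17.66 kg (target 17.66 kg)
  SiO2: 101.5·0.9949 + 163.3·0.6012 = 199.2 kg (target 199.2 kg)
  SrO: 166.7·0.7041 = 117.4 kg (target 117.4 kg)
  Na2O: 163.3·0.1031 = 16.84 kg (target 16.84 kg)
  Al2O3: 101.5·0.003000 + 82.45·0.6540 + 163.3·0.2321 = 92.13 kg (target 92.13 kg)
Glass mass check: total batch − LOI = 499.8 kg (oxide target masses add up to 499.9 kg; versus the stated basis of 499.9 kg — gaps are rounding artifacts).
Batch grand total — Σ batch = 585.8 kg; LOI removed, Σ of batch·LOI: 85.93 kg; yield, glass over the total, = 85.33%.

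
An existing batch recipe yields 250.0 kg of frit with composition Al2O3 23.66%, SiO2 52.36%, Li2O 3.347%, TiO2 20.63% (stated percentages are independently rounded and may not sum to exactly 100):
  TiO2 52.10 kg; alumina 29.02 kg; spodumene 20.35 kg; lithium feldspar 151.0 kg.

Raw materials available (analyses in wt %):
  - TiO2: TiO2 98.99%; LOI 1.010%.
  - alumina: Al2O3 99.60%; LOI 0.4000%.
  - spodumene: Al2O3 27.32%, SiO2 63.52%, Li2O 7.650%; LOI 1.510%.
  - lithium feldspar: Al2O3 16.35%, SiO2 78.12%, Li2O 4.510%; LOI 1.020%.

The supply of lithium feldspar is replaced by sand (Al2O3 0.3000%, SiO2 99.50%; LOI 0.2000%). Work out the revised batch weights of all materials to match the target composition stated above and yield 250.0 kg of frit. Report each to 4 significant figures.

Revised batch per 250.0 kg frit:
  TiO2: 52.10 kg
  alumina: 29.20 kg
  spodumene: 109.4 kg
  sand: 61.73 kg
Total batch = 252.4 kg; LOI loss = 2.418 kg

Each numeric step runs at full float precision all the way through — working values appear (rounded to 4 significant figures) across the worked steps. A single rounding produces each reported number. All derived quantities are recomputed starting from the weights on 250.0 kg of glass at full float precision (totals, glass mass, the yield, ignition loss, four oxide percentages), as quoted within the problem or the answer.
Target masses of each oxide per 250.0 kg frit:
  Al2O3: 23.66% × 250.0 = 59.15 kg
  SiO2: 52.36% × 250.0 = 130.9 kg
  Li2O: 3.347% × 250.0 = 8.368 kg
  TiO2: 20.63% × 250.0 = 51.58 kg
Balance tally, oxide-wise, with the batch weights as given, at the basis given (target by target, the sums agree once rounding is allowed for):
  Al2O3: 29.20·0.9960 + 109.4·0.2732 + 61.73·0.003000 = 59.16 kg (target 59.15 kg)
  SiO2: 109.4·0.6352 + 61.73·0.9950 = 130.9 kg (target 130.9 kg)
  Li2O: 109.4·0.07650 = 8.369 kg (target 8.368 kg)
  TiO2: 52.10·0.9899 = 51.57 kg (target 51.58 kg)
Glass-mass bookkeeping: whole batch net of LOI = 250.0 kg (the Σ of target masses is 250.0 kg; versus the stated basis of 250.0 kg — any gap is answer rounding).
Summing the batch: Σ batch = 252.4 kg; the LOI term Σ batch·LOI equals 2.418 kg; yield, glass over the total, = 99.04%.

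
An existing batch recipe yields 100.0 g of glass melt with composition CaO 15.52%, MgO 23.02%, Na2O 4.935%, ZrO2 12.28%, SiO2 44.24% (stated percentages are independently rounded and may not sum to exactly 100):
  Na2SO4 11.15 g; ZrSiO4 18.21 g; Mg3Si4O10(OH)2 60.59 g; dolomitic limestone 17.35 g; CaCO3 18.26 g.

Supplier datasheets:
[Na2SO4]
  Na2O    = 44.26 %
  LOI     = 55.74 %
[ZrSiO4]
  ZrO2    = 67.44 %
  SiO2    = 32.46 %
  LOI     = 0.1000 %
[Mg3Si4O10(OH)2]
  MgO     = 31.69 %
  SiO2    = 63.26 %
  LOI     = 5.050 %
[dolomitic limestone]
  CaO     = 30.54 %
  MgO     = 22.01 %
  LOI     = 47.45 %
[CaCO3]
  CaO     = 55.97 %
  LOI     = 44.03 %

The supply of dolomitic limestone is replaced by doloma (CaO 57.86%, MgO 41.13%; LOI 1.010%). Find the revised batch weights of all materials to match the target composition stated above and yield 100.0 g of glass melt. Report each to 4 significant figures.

In-progress results appear rounded off to 4 significant digits at each printed step — the whole derivation carries exact precision throughout — a single rounding yields every reported result. All derived quantities are re-derived starting from the weights for 100.0 g of glass at exact precision (the five compositions, totals, net glass mass, LOI, the yield), as set out in question or answer.
Target oxide masses per 100.0 g glass melt:
  CaO: 15.52% × 100.0 = 15.52 g
  MgO: 23.02% × 100.0 = 23.02 g
  Na2O: 4.935% × 100.0 = 4.935 g
  ZrO2: 12.28% × 100.0 = 12.28 g
  SiO2: 44.24% × 100.0 = 44.24 g
Balance tally, oxide-wise, given the weights on record, for the quoted basis mass (sums match the target masses up to rounding of the answer):
  CaO: 9.285·0.5786 + 18.13·0.5597 = 15.52 g (target 15.52 g)
  MgO: 60.59·0.3169 + 9.285·0.4113 = 23.02 g (target 23.02 g)
  Na2O: 11.15·0.4426 = 4.935 g (target 4.935 g)
  ZrO2: 18.21·0.6744 = 12.28 g (target 12.28 g)
  SiO2: 18.21·0.3246 + 60.59·0.6326 = 44.24 g (target 44.24 g)
Consistency of the glass mass: total batch − LOI = 100.0 g (the targets, summed, come to 100.0 g; versus the stated basis of 100.0 g — a pure rounding effect).
Total batch = Σ batch = 117.4 g; ignition loss, Σ(batch × LOI) = 17.37 g; yield: glass divided by total = 85.20%.

Revised batch per 100.0 g glass melt:
  Na2SO4: 11.15 g
  ZrSiO4: 18.21 g
  Mg3Si4O10(OH)2: 60.59 g
  doloma: 9.285 g
  CaCO3: 18.13 g
Total batch = 117.4 g; LOI loss = 17.37 g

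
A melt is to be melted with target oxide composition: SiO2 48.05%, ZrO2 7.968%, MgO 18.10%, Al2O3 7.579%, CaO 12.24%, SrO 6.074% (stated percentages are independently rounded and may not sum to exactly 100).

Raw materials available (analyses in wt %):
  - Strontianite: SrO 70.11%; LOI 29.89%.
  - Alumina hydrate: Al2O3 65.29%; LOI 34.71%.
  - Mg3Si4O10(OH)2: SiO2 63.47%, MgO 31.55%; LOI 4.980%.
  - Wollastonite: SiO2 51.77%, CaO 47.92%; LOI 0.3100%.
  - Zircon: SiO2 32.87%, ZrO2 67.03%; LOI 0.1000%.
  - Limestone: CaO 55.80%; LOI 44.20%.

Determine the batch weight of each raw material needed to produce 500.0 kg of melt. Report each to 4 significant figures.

The intermediate values are shown (rounded to 4 significant digits) when written out — every computation maintains full precision throughout; each reported number is rounded exactly once; the derived quantities are carried from the batch weights for 500.0 kg of glass in full float precision (the yield, LOI, six oxide percentages, net glass mass, totals) as quoted within the problem or answer text.
Oxide-by-oxide targets in 500.0 kg melt:
  SiO2: 48.05% × 500.0 = 240.2 kg
  ZrO2: 7.968% × 500.0 = 39.84 kg
  MgO: 18.10% × 500.0 = 90.50 kg
  Al2O3: 7.579% × 500.0 = 37.90 kg
  CaO: 12.24% × 500.0 = 61.20 kg
  SrO: 6.074% × 500.0 = 30.37 kg
A balance pass over the oxides, with the batch weights as given, under the basis named above (oxide sums agree with the targets modulo rounding of the values):
  SiO2: 286.8·0.6347 + 74.66·0.5177 + 59.44·0.3287 = 240.2 kg (target 240.2 kg)
  ZrO2: 59.44·0.6703 = 39.84 kg (target 39.84 kg)
  MgO: 286.8·0.3155 = 90.49 kg (target 90.50 kg)
  Al2O3: 58.04·0.6529 = 37.89 kg (target 37.90 kg)
  CaO: 74.66·0.4792 + 45.56·0.5580 = 61.20 kg (target 61.20 kg)
  SrO: 43.32·0.7011 = 30.37 kg (target 30.37 kg)
The glass-mass cross-check: batch total minus LOI = 500.0 kg (the targets, summed, come to 500.1 kg; versus the stated basis of 500.0 kg — deltas are rounding alone).
Batch grand total — Σ batch = 567.8 kg; Σ batch·LOI gives LOI loss = 67.81 kg; the yield ratio, glass ÷ batch: 88.06%.

Batch per 500.0 kg melt:
  Strontianite: 43.32 kg
  Alumina hydrate: 58.04 kg
  Mg3Si4O10(OH)2: 286.8 kg
  Wollastonite: 74.66 kg
  Zircon: 59.44 kg
  Limestone: 45.56 kg
Total batch = 567.8 kg; LOI loss = 67.81 kg; yield = 88.06%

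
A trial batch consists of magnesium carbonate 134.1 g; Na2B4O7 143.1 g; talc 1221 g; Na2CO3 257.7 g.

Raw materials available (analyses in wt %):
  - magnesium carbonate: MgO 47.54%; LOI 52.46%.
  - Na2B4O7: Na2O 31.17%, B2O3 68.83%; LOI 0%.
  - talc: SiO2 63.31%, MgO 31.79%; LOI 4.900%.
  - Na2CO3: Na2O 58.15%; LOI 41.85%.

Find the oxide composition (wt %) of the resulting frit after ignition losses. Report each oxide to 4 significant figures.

Glass mass = 1518 g (batch 1756 − LOI 238.0).
Composition: Na2O 12.81%, B2O3 6.489%, SiO2 50.93%, MgO 29.77%

All internal work runs at full precision in all steps — the intermediate values are shown, rounded to four significant digits, at each printed step; each reported figure is rounded just once; all derived quantities (LOI, yield, net glass mass, totals, four oxide percentages) are re-derived in full precision from the weighed amounts for 1518 g of glass, exactly as printed in either problem or answer.
Oxide-by-oxide delivered mass:
  Na2O: 143.1·0.3117 + 257.7·0.5815 = 194.5 g
  B2O3: 143.1·0.6883 = 98.50 g
  SiO2: 1221·0.6331 = 773.0 g
  MgO: 134.1·0.4754 + 1221·0.3179 = 451.9 g
LOI: 134.1·0.5246 + 1221·0.04900 + 257.7·0.4185 = 238.0 g
The glass mass, total less LOI, = 1756 − 238.0 = 1518 g (consistent with Σ oxide mass)
each wt % is 100 × oxide ÷ glass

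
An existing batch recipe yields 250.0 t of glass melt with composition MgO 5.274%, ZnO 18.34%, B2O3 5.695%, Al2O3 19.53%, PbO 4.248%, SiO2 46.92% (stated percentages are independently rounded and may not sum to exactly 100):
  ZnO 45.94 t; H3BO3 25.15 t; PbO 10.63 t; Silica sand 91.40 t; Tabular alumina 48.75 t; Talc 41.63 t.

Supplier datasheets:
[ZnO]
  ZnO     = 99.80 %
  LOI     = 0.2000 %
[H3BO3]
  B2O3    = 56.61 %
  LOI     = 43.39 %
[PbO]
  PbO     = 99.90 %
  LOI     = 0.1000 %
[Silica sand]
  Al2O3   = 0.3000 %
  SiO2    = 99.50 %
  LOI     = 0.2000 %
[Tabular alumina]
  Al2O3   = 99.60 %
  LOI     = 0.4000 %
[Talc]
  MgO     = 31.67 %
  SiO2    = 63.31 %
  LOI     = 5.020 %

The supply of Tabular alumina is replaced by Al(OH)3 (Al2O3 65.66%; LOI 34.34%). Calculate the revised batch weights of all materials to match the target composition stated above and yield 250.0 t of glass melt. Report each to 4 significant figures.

Revised batch per 250.0 t glass melt:
  ZnO: 45.94 t
  H3BO3: 25.15 t
  PbO: 10.63 t
  Silica sand: 91.40 t
  Al(OH)3: 73.94 t
  Talc: 41.63 t
Total batch = 288.7 t; LOI loss = 38.68 t

Every computation holds full float precision all the way through; mid-chain values appear rounded to 4 significant digits in the working; every reported figure carries a single rounding — derived quantities are rebuilt at full precision (yield, totals, LOI, glass mass, six oxide percentages) using the weight values per 250.0 t of glass, as given in the question or the answer.
Oxide mass targets, per 250.0 t glass melt:
  MgO: 5.274% × 250.0 = 13.18 t
  ZnO: 18.34% × 250.0 = 45.85 t
  B2O3: 5.695% × 250.0 = 14.24 t
  Al2O3: 19.53% × 250.0 = 48.82 t
  PbO: 4.248% × 250.0 = 10.62 t
  SiO2: 46.92% × 250.0 = 117.3 t
Checking each oxide sum using the reported weights, under the basis named above (sums match the target masses up to rounding of the answer):
  MgO: 41.63·0.3167 = 13.18 t (target 13.18 t)
  ZnO: 45.94·0.9980 = 45.85 t (target 45.85 t)
  B2O3: 25.15·0.5661 = 14.24 t (target 14.24 t)
  Al2O3: 91.40·0.003000 + 73.94·0.6566 = 48.82 t (target 48.82 t)
  PbO: 10.63·0.9990 = 10.62 t (target 10.62 t)
  SiO2: 91.40·0.9950 + 41.63·0.6331 = 117.3 t (target 117.3 t)
The glass-mass cross-check: the batch minus its LOI: 250.0 t (the Σ of target masses is 250.0 t; stated basis 250.0 t — a pure rounding effect).
Whole-batch sum: Σ batch = 288.7 t; loss to ignition Σ batch·LOI = 38.68 t; yield = glass ÷ total batch = 86.60%.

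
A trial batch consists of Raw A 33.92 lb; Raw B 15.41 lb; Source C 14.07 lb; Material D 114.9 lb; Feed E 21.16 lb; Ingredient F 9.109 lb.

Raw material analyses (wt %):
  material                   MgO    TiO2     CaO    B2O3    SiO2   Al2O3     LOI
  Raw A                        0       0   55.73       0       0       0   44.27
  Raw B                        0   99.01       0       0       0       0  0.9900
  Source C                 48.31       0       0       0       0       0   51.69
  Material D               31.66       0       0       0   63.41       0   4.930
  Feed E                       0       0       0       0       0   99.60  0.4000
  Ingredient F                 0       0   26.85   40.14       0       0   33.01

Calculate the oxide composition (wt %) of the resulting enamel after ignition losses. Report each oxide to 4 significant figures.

Glass mass = 177.4 lb (batch 208.6 − LOI 31.20).
Composition: MgO 24.34%, TiO2 8.602%, CaO 12.04%, B2O3 2.061%, SiO2 41.08%, Al2O3 11.88%

The intermediate values are printed rounded to 4 significant digits in the printout — all internal work maintains exact precision throughout — exactly one rounding is applied to each reported result — the derived quantities, which include the totals, ignition loss, net glass mass, the yield, the six compositions, are recomputed at full float precision, precisely as stated by either problem or answer, from the batch weights for 177.4 lb of glass.
Delivered oxide masses:
  MgO: 14.07·0.4831 + 114.9·0.3166 = 43.17 lb
  TiO2: 15.41·0.9901 = 15.26 lb
  CaO: 33.92·0.5573 + 9.109·0.2685 = 21.35 lb
  B2O3: 9.109·0.4014 = 3.656 lb
  SiO2: 114.9·0.6341 = 72.86 lb
  Al2O3: 21.16·0.9960 = 21.08 lb
LOI: 33.92·0.4427 + 15.41·0.009900 + 14.07·0.5169 + 114.9·0.04930 + 21.16·0.004000 + 9.109·0.3301 = 31.20 lb
The glass mass, total less LOI, = 208.6 − 31.20 = 177.4 lb (= the summed oxide contributions)
each oxide over glass, ×100, is wt %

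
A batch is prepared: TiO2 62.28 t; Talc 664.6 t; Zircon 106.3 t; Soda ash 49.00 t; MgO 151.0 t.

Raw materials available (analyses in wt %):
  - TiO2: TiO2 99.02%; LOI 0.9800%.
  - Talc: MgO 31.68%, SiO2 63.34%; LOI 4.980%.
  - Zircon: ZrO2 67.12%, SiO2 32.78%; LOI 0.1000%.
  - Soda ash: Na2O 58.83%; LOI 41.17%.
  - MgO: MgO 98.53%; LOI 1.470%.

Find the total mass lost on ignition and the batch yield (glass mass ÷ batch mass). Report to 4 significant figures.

The whole derivation keeps full float precision at each step; the intermediate values are displayed rounded off to 4 significant figures on the page. Every reported number is rounded exactly once — derived quantities (LOI, the five compositions, the totals, net glass mass, the yield) are carried in exact precision from the batch weights per 977.0 t of glass precisely as stated by the question or the answer.
LOI of each material in turn:
  TiO2: 62.28 × 0.009800 = 0.6103 t
  Talc: 664.6 × 0.04980 = 33.10 t
  Zircon: 106.3 × 0.001000 = 0.1063 t
  Soda ash: 49.00 × 0.4117 = 20.17 t
  MgO: 151.0 × 0.01470 = 2.220 t
Total LOI = 56.21 t
Glass = batch − LOI = 1033 − 56.21 = 977.0 t

LOI loss = 56.21 t; glass = 977.0 t; yield = 94.56%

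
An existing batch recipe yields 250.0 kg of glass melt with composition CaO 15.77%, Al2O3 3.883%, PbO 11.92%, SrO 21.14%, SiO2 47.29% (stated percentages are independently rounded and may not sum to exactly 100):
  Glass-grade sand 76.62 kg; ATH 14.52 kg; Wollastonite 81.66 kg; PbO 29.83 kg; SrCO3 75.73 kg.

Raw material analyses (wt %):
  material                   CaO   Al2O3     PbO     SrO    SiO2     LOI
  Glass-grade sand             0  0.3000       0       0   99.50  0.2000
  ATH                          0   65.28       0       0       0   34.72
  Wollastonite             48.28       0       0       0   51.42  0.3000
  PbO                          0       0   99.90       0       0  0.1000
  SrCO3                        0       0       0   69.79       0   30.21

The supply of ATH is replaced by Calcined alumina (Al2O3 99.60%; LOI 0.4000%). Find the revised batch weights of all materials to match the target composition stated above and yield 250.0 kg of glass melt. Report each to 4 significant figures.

Revised batch per 250.0 kg glass melt:
  Glass-grade sand: 76.62 kg
  Calcined alumina: 9.516 kg
  Wollastonite: 81.66 kg
  PbO: 29.83 kg
  SrCO3: 75.73 kg
Total batch = 273.4 kg; LOI loss = 23.34 kg

All internal work runs at exact precision end to end — intermediates are printed rounded to 4 significant digits — exactly one rounding goes into each reported result; the derived quantities, including glass mass, the totals, ignition loss, the five compositions, the yield, are rebuilt using the weight values on 250.0 kg of glass at exact precision precisely as stated by the problem or the answer.
The oxide mass targets at 250.0 kg glass melt:
  CaO: 15.77% × 250.0 = 39.42 kg
  Al2O3: 3.883% × 250.0 = 9.708 kg
  PbO: 11.92% × 250.0 = 29.80 kg
  SrO: 21.14% × 250.0 = 52.85 kg
  SiO2: 47.29% × 250.0 = 118.2 kg
Sums-versus-targets review per the reported batch figures, versus the basis set out (oxide sums agree with the targets exact up to rounding of places):
  CaO: 81.66·0.4828 = 39.43 kg (target 39.42 kg)
  Al2O3: 76.62·0.003000 + 9.516·0.9960 = 9.708 kg (target 9.708 kg)
  PbO: 29.83·0.9990 = 29.80 kg (target 29.80 kg)
  SrO: 75.73·0.6979 = 52.85 kg (target 52.85 kg)
  SiO2: 76.62·0.9950 + 81.66·0.5142 = 118.2 kg (target 118.2 kg)
Consistency of the glass mass: Σ batch − LOI loss = 250.0 kg (the Σ of target masses is 250.0 kg; basis as stated: 250.0 kg — deltas are rounding alone).
Summing the batch: Σ batch = 273.4 kg; Σ batch·LOI gives LOI loss = 23.34 kg; yield: glass divided by total = 91.46%.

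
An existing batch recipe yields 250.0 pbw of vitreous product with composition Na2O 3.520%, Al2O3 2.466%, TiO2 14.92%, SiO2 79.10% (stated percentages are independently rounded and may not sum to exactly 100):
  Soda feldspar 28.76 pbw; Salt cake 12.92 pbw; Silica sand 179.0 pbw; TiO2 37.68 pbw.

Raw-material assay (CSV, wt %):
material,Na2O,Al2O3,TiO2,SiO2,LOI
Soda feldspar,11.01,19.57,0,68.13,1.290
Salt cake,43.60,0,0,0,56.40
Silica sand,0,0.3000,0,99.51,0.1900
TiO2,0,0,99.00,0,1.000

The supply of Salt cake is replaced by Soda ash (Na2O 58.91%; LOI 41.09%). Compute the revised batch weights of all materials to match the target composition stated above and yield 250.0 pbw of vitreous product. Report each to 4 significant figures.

The working math holds exact precision through the solve; working values are printed, rounded to four significant digits, alongside each step; each reported figure includes exactly one rounding; the derived quantities, including four oxide percentages, the totals, the yield, ignition loss, glass mass, are computed starting from the weights at 250.0 pbw of glass at exact precision, precisely as stated by the problem or answer text.
Oxide mass targets, per 250.0 pbw vitreous product:
  Na2O: 3.520% × 250.0 = 8.800 pbw
  Al2O3: 2.466% × 250.0 = 6.165 pbw
  TiO2: 14.92% × 250.0 = 37.30 pbw
  SiO2: 79.10% × 250.0 = 197.8 pbw
Per-oxide balance check on the weights just shown, against the basis in use (oxide sums agree with the targets exact up to rounding of places):
  Na2O: 28.76·0.1101 + 9.563·0.5891 = 8.800 pbw (target 8.800 pbw)
  Al2O3: 28.76·0.1957 + 179.0·0.003000 = 6.165 pbw (target 6.165 pbw)
  TiO2: 37.68·0.9900 = 37.30 pbw (target 37.30 pbw)
  SiO2: 28.76·0.6813 + 179.0·0.9951 = 197.7 pbw (target 197.8 pbw)
Glass mass check: Σ batch − LOI loss = 250.0 pbw (oxide target masses add up to 250.0 pbw; the stated basis being 250.0 pbw — rounding explains the deltas).
Batch grand total — Σ batch = 255.0 pbw; Σ batch·LOI gives LOI loss = 5.017 pbw; yield, glass over the total, = 98.03%.

Revised batch per 250.0 pbw vitreous product:
  Soda feldspar: 28.76 pbw
  Soda ash: 9.563 pbw
  Silica sand: 179.0 pbw
  TiO2: 37.68 pbw
Total batch = 255.0 pbw; LOI loss = 5.017 pbw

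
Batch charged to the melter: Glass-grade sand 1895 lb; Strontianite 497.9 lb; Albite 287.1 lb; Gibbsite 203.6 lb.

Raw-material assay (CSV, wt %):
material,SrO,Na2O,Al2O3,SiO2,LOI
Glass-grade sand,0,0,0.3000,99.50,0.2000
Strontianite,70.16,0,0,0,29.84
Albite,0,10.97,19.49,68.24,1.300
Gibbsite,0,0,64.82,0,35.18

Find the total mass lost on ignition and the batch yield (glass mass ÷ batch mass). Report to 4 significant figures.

LOI loss = 227.7 lb; glass = 2656 lb; yield = 92.10%

The intermediate values are printed rounded to 4 significant figures when written out — all arithmetic carries exact precision at every stage. A single rounding produces every reported figure. Derived quantities (totals, yield, four oxide percentages, LOI, glass mass) are rebuilt at exact precision using the weight values on 2656 lb of glass, exactly as printed in the question or the answer.
Material-by-material LOI:
  Glass-grade sand: 1895 × 0.002000 = 3.790 lb
  Strontianite: 497.9 × 0.2984 = 148.6 lb
  Albite: 287.1 × 0.01300 = 3.732 lb
  Gibbsite: 203.6 × 0.3518 = 71.63 lb
Total LOI = 227.7 lb
Glass = batch − LOI = 2884 − 227.7 = 2656 lb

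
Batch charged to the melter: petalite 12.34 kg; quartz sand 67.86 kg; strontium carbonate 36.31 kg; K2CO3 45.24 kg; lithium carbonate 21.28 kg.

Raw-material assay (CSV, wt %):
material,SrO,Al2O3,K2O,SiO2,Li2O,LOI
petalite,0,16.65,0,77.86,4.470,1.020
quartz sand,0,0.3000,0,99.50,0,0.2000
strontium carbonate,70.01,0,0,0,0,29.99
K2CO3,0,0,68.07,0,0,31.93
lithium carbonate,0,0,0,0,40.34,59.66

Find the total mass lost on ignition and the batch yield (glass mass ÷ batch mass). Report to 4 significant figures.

LOI loss = 38.29 kg; glass = 144.7 kg; yield = 79.08%

Every computation holds exact precision in every operation. Rounding to 4 significant figures governs every mid-chain value as printed — each reported value is rounded just once — the derived quantities (the five compositions, glass mass, yield, ignition loss, the totals) are recomputed at full float precision using the weight values per 144.7 kg of glass, precisely as stated by the question or the answer.
LOI of each material in turn:
  petalite: 12.34 × 0.01020 = 0.1259 kg
  quartz sand: 67.86 × 0.002000 = 0.1357 kg
  strontium carbonate: 36.31 × 0.2999 = 10.89 kg
  K2CO3: 45.24 × 0.3193 = 14.45 kg
  lithium carbonate: 21.28 × 0.5966 = 12.70 kg
Total LOI = 38.29 kg
Glass = batch − LOI = 183.0 − 38.29 = 144.7 kg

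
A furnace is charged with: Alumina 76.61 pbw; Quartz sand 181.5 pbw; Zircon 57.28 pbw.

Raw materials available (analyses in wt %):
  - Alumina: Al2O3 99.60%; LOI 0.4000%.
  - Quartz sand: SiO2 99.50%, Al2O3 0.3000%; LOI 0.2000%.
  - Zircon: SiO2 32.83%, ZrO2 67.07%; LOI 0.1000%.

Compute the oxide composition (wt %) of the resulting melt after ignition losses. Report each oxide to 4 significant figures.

Glass mass = 314.7 pbw (batch 315.4 − LOI 0.7267).
Composition: SiO2 63.37%, Al2O3 24.42%, ZrO2 12.21%

Working values are printed rounded to four significant digits between the steps. All arithmetic maintains full precision from first step to last; each reported number sees exactly one rounding. Derived quantities, including the totals, ignition loss, the yield, the three compositions, glass mass, are computed from the weighed amounts at 314.7 pbw of glass at full precision, as they appear in question or answer.
Oxide-by-oxide delivered mass:
  SiO2: 181.5·0.9950 + 57.28·0.3283 = 199.4 pbw
  Al2O3: 76.61·0.9960 + 181.5·0.003000 = 76.85 pbw
  ZrO2: 57.28·0.6707 = 38.42 pbw
LOI: 76.61·0.004000 + 181.5·0.002000 + 57.28·0.001000 = 0.7267 pbw
Resulting glass, batch − LOI: 315.4 − 0.7267 = 314.7 pbw (= the summed oxide contributions)
each wt % is 100 × oxide ÷ glass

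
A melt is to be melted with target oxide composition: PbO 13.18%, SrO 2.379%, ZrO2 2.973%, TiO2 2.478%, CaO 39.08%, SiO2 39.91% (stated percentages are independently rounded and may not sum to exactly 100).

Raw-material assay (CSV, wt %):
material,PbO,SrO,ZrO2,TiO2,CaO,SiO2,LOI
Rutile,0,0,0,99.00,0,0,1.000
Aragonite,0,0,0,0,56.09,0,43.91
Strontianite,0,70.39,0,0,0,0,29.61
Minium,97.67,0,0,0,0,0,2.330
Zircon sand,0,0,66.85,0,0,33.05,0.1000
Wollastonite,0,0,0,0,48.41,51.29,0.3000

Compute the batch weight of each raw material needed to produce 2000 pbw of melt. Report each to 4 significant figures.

All internal work holds full precision through every step — mid-chain values are shown, rounded to 4 significant digits, at each printed step — every reported number is rounded a single time — the derived quantities (LOI, six oxide percentages, net glass mass, yield, totals) are computed using the weight values at 2000 pbw of glass in full precision, exactly as printed in problem or answer.
Per-oxide target masses for 2000 pbw melt:
  PbO: 13.18% × 2000 = 263.6 pbw
  SrO: 2.379% × 2000 = 47.58 pbw
  ZrO2: 2.973% × 2000 = 59.46 pbw
  TiO2: 2.478% × 2000 = 49.56 pbw
  CaO: 39.08% × 2000 = 781.6 pbw
  SiO2: 39.91% × 2000 = 798.2 pbw
Per-oxide balance check from the weights as reported, on the stated basis (delivered sums recover each target inside rounding margins):
  PbO: 269.9·0.9767 = 263.6 pbw (target 263.6 pbw)
  SrO: 67.59·0.7039 = 47.58 pbw (target 47.58 pbw)
  ZrO2: 88.95·0.6685 = 59.46 pbw (target 59.46 pbw)
  TiO2: 50.06·0.9900 = 49.56 pbw (target 49.56 pbw)
  CaO: 99.78·0.5609 + 1499·0.4841 = 781.6 pbw (target 781.6 pbw)
  SiO2: 88.95·0.3305 + 1499·0.5129 = 798.2 pbw (target 798.2 pbw)
Mass balance on the glass: net batch after ignition = 2000 pbw (oxide target masses add up to 2000 pbw; against the stated basis, 2000 pbw — differing by rounding only).
Whole-batch sum: Σ batch = 2075 pbw; LOI loss = Σ batch·LOI = 75.20 pbw; yield: glass divided by total = 96.38%.

Batch per 2000 pbw melt:
  Rutile: 50.06 pbw
  Aragonite: 99.78 pbw
  Strontianite: 67.59 pbw
  Minium: 269.9 pbw
  Zircon sand: 88.95 pbw
  Wollastonite: 1499 pbw
Total batch = 2075 pbw; LOI loss = 75.20 pbw; yield = 96.38%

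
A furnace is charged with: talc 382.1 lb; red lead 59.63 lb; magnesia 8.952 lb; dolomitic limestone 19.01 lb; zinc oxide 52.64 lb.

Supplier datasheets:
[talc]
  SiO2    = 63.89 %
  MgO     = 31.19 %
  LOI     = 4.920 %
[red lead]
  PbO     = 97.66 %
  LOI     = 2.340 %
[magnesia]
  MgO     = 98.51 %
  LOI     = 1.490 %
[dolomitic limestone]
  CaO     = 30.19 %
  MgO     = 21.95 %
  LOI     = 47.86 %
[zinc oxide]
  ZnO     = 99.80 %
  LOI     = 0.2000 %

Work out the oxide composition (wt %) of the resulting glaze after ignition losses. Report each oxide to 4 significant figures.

Glass mass = 492.8 lb (batch 522.3 − LOI 29.53).
Composition: ZnO 10.66%, CaO 1.165%, PbO 11.82%, SiO2 49.54%, MgO 26.82%

Values along the way appear, rounded to 4 significant figures, on the page — all arithmetic keeps exact precision at every stage; every reported result is rounded once only. Derived quantities, which include net glass mass, the totals, ignition loss, the five compositions, the yield, are rebuilt at full float precision, as set out in either problem or answer, from the batch weights on 492.8 lb of glass.
Per-oxide mass from batch:
  ZnO: 52.64·0.9980 = 52.53 lb
  CaO: 19.01·0.3019 = 5.739 lb
  PbO: 59.63·0.9766 = 58.23 lb
  SiO2: 382.1·0.6389 = 244.1 lb
  MgO: 382.1·0.3119 + 8.952·0.9851 + 19.01·0.2195 = 132.2 lb
LOI: 382.1·0.04920 + 59.63·0.02340 + 8.952·0.01490 + 19.01·0.4786 + 52.64·0.002000 = 29.53 lb
batch − LOI leaves glass = 522.3 − 29.53 = 492.8 lb (the oxide masses sum to this)
each oxide over glass, ×100, is wt %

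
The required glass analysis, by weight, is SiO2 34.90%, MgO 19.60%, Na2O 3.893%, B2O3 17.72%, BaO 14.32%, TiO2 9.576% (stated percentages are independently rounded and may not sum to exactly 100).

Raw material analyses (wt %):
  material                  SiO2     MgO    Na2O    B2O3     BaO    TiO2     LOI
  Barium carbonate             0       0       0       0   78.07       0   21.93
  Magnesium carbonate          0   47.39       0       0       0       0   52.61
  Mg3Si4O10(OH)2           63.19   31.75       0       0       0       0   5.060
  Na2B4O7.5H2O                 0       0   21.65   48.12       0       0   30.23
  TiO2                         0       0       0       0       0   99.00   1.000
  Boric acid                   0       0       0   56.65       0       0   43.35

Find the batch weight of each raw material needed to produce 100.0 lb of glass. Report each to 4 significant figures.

Batch per 100.0 lb glass:
  Barium carbonate: 18.34 lb
  Magnesium carbonate: 4.356 lb
  Mg3Si4O10(OH)2: 55.23 lb
  Na2B4O7.5H2O: 17.98 lb
  TiO2: 9.673 lb
  Boric acid: 16.01 lb
Total batch = 121.6 lb; LOI loss = 21.58 lb; yield = 82.25%

In-progress results are printed with 4-significant-figure rounding across the worked steps. The whole derivation keeps full float precision through the solve. A single rounding produces each reported number; the derived quantities are computed using the weight values per 100.0 lb of glass in full float precision (six oxide percentages, yield, the totals, glass mass, LOI) as given in the question or the answer.
Oxide-by-oxide targets in 100.0 lb glass:
  SiO2: 34.90% × 100.0 = 34.90 lb
  MgO: 19.60% × 100.0 = 19.60 lb
  Na2O: 3.893% × 100.0 = 3.893 lb
  B2O3: 17.72% × 100.0 = 17.72 lb
  BaO: 14.32% × 100.0 = 14.32 lb
  TiO2: 9.576% × 100.0 = 9.576 lb
Sums-versus-targets review applying the batch weights above, under the basis named above (sums match the target masses up to rounding of the answer):
  SiO2: 55.23·0.6319 = 34.90 lb (target 34.90 lb)
  MgO: 4.356·0.4739 + 55.23·0.3175 = 19.60 lb (target 19.60 lb)
  Na2O: 17.98·0.2165 = 3.893 lb (target 3.893 lb)
  B2O3: 17.98·0.4812 + 16.01·0.5665 = 17.72 lb (target 17.72 lb)
  BaO: 18.34·0.7807 = 14.32 lb (target 14.32 lb)
  TiO2: 9.673·0.9900 = 9.576 lb (target 9.576 lb)
The glass-mass cross-check: Σ batch − LOI loss = 100.0 lb (oxide target masses add up to 100.0 lb; the stated basis being 100.0 lb — rounding explains the deltas).
Batch total: Σ batch = 121.6 lb; loss to ignition Σ batch·LOI = 21.58 lb; the yield ratio, glass ÷ batch: 82.25%.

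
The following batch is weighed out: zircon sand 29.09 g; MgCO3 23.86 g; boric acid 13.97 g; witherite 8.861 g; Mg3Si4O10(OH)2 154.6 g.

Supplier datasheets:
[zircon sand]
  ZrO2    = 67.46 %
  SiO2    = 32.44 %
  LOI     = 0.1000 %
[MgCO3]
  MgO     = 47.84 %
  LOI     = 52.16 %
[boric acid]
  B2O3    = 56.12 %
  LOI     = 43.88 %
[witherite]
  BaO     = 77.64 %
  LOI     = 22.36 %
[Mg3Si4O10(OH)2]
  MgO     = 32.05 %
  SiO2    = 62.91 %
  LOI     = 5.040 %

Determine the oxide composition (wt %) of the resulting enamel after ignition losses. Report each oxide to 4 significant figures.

Glass mass = 202.0 g (batch 230.4 − LOI 28.38).
Composition: ZrO2 9.715%, BaO 3.406%, MgO 30.18%, SiO2 52.82%, B2O3 3.881%

In-progress results are displayed (rounded to 4 significant digits) at each printed step. Every computation keeps exact precision from start to finish — each reported result takes just one rounding. The derived quantities are computed at full precision (five oxide percentages, glass mass, the yield, ignition loss, the totals) using the weight values for 202.0 g of glass as given in either problem or answer.
Oxide-by-oxide delivered mass:
  ZrO2: 29.09·0.6746 = 19.62 g
  BaO: 8.861·0.7764 = 6.880 g
  MgO: 23.86·0.4784 + 154.6·0.3205 = 60.96 g
  SiO2: 29.09·0.3244 + 154.6·0.6291 = 106.7 g
  B2O3: 13.97·0.5612 = 7.840 g
LOI: 29.09·0.001000 + 23.86·0.5216 + 13.97·0.4388 + 8.861·0.2236 + 154.6·0.05040 = 28.38 g
Glass = total batch minus LOI = 230.4 − 28.38 = 202.0 g (the oxide masses sum to this)
percent share: oxide ÷ glass, ×100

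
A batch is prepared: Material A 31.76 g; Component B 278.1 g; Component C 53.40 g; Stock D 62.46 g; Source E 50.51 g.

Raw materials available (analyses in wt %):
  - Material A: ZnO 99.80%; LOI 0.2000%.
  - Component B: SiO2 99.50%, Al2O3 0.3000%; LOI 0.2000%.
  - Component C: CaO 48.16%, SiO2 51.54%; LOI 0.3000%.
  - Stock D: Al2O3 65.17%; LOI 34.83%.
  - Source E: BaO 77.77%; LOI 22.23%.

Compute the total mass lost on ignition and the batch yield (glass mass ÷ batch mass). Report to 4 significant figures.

The working math runs at full float precision end to end; intermediates are displayed rounded off to 4 significant digits as written. Each reported value takes just one rounding. The derived quantities, including totals, five oxide percentages, net glass mass, yield, ignition loss, are rebuilt starting from the weights at 442.5 g of glass at exact precision, as they appear in the problem or the answer.
LOI of each material in turn:
  Material A: 31.76 × 0.002000 = 0.06352 g
  Component B: 278.1 × 0.002000 = 0.5562 g
  Component C: 53.40 × 0.003000 = 0.1602 g
  Stock D: 62.46 × 0.3483 = 21.75 g
  Source E: 50.51 × 0.2223 = 11.23 g
Total LOI = 33.76 g
Glass = batch − LOI = 476.2 − 33.76 = 442.5 g

LOI loss = 33.76 g; glass = 442.5 g; yield = 92.91%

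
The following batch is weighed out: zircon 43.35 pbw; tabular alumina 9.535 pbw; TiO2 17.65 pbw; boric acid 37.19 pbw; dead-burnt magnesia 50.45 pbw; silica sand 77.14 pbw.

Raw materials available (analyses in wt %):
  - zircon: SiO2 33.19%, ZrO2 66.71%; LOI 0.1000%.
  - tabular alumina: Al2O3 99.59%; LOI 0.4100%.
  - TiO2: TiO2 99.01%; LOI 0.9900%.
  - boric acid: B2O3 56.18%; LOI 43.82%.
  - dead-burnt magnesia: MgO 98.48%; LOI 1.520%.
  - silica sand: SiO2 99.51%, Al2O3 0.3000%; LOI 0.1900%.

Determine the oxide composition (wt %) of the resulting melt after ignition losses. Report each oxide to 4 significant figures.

Glass mass = 217.8 pbw (batch 235.3 − LOI 17.47).
Composition: SiO2 41.84%, MgO 22.81%, TiO2 8.022%, B2O3 9.591%, Al2O3 4.465%, ZrO2 13.27%

The whole derivation carries exact precision in all steps; in-progress results appear rounded to four significant figures in the printout; a single rounding yields every reported figure; the derived quantities are recomputed starting from the weights at 217.8 pbw of glass at exact precision (totals, the yield, six oxide percentages, glass mass, ignition loss) as written in problem or answer.
Delivered oxide masses:
  SiO2: 43.35·0.3319 + 77.14·0.9951 = 91.15 pbw
  MgO: 50.45·0.9848 = 49.68 pbw
  TiO2: 17.65·0.9901 = 17.48 pbw
  B2O3: 37.19·0.5618 = 20.89 pbw
  Al2O3: 9.535·0.9959 + 77.14·0.003000 = 9.727 pbw
  ZrO2: 43.35·0.6671 = 28.92 pbw
LOI: 43.35·0.001000 + 9.535·0.004100 + 17.65·0.009900 + 37.19·0.4382 + 50.45·0.01520 + 77.14·0.001900 = 17.47 pbw
Resulting glass, batch − LOI: 235.3 − 17.47 = 217.8 pbw (matching Σ of the oxides)
percent by weight: oxide/glass ×100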